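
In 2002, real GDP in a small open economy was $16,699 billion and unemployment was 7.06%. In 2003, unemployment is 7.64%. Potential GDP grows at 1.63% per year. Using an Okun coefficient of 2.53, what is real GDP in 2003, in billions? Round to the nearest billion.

$16,726 billion

Δu = 7.64 - 7.06 = 0.58 points.
Okun's law (growth form): g_Y = g_Y* - β × Δu = 1.63 - 2.53 × (0.58) = 1.63 - 1.4674 = 0.1626%.
Real GDP in the next year = 16699 × (1 + 0.1626/100) = 16699 × 1.001626 ≈ 16726 billion.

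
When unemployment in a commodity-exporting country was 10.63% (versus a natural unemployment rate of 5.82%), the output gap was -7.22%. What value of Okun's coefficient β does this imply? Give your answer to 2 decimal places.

Okun's law: output gap = -β × (u - u*).
-7.22 = -β × (10.63 - 5.82) = -β × 4.81, so β = 7.22/4.81 = 1.50.

β ≈ 1.50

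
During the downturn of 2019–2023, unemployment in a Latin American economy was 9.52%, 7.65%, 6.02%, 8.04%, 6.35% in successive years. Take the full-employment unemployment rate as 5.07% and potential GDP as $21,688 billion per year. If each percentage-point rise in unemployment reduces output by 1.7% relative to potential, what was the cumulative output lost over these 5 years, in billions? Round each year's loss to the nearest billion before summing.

$4,509 billion

Year 2019: gap = -1.7 × (9.52 - 5.07) = -7.565%, loss ≈ 21688 × 7.565/100 ≈ 1641.
Year 2020: gap = -1.7 × (7.65 - 5.07) = -4.386%, loss ≈ 21688 × 4.386/100 ≈ 951.
Year 2021: gap = -1.7 × (6.02 - 5.07) = -1.615%, loss ≈ 21688 × 1.615/100 ≈ 350.
Year 2022: gap = -1.7 × (8.04 - 5.07) = -5.049%, loss ≈ 21688 × 5.049/100 ≈ 1095.
Year 2023: gap = -1.7 × (6.35 - 5.07) = -2.176%, loss ≈ 21688 × 2.176/100 ≈ 472.
Total lost output = 1641 + 951 + 350 + 1095 + 472 = 4509 billion.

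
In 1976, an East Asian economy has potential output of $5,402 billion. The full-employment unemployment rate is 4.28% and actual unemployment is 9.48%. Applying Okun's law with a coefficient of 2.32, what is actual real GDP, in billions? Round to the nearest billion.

$4,750 billion

Unemployment gap = 9.48 - 4.28 = 5.2 points, so the output gap is -2.32 × 5.2 = -12.064%.
Actual GDP = 5402 × (1 - 12.064/100) = 5402 × 0.87936 ≈ 4750 billion.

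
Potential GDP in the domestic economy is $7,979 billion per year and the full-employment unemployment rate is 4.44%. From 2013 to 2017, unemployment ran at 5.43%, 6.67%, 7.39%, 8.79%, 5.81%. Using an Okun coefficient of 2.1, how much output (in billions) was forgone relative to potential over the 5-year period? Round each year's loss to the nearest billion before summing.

Year 2013: gap = -2.1 × (5.43 - 4.44) = -2.079%, loss ≈ 7979 × 2.079/100 ≈ 166.
Year 2014: gap = -2.1 × (6.67 - 4.44) = -4.683%, loss ≈ 7979 × 4.683/100 ≈ 374.
Year 2015: gap = -2.1 × (7.39 - 4.44) = -6.195%, loss ≈ 7979 × 6.195/100 ≈ 494.
Year 2016: gap = -2.1 × (8.79 - 4.44) = -9.135%, loss ≈ 7979 × 9.135/100 ≈ 729.
Year 2017: gap = -2.1 × (5.81 - 4.44) = -2.877%, loss ≈ 7979 × 2.877/100 ≈ 230.
Total lost output = 166 + 374 + 494 + 729 + 230 = 1993 billion.

$1,993 billion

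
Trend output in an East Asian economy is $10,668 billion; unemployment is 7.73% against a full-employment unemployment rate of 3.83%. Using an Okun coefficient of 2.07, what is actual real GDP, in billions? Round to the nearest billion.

$9,807 billion

Unemployment gap = 7.73 - 3.83 = 3.9 points, so the output gap is -2.07 × 3.9 = -8.073%.
Actual GDP = 10668 × (1 - 8.073/100) = 10668 × 0.91927 ≈ 9807 billion.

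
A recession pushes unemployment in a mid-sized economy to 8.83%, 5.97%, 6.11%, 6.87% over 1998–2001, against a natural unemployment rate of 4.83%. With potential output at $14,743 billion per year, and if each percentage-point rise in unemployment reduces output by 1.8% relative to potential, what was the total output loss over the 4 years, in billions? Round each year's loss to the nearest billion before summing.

$2,245 billion

Year 1998: gap = -1.8 × (8.83 - 4.83) = -7.2%, loss ≈ 14743 × 7.2/100 ≈ 1061.
Year 1999: gap = -1.8 × (5.97 - 4.83) = -2.052%, loss ≈ 14743 × 2.052/100 ≈ 303.
Year 2000: gap = -1.8 × (6.11 - 4.83) = -2.304%, loss ≈ 14743 × 2.304/100 ≈ 340.
Year 2001: gap = -1.8 × (6.87 - 4.83) = -3.672%, loss ≈ 14743 × 3.672/100 ≈ 541.
Total lost output = 1061 + 303 + 340 + 541 = 2245 billion.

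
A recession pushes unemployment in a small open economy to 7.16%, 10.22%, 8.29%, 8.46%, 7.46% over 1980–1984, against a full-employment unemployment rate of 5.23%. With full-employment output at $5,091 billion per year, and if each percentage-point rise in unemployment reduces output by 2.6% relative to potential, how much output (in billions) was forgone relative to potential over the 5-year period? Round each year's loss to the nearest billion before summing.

$2,044 billion

Year 1980: gap = -2.6 × (7.16 - 5.23) = -5.018%, loss ≈ 5091 × 5.018/100 ≈ 255.
Year 1981: gap = -2.6 × (10.22 - 5.23) = -12.974%, loss ≈ 5091 × 12.974/100 ≈ 661.
Year 1982: gap = -2.6 × (8.29 - 5.23) = -7.956%, loss ≈ 5091 × 7.956/100 ≈ 405.
Year 1983: gap = -2.6 × (8.46 - 5.23) = -8.398%, loss ≈ 5091 × 8.398/100 ≈ 428.
Year 1984: gap = -2.6 × (7.46 - 5.23) = -5.798%, loss ≈ 5091 × 5.798/100 ≈ 295.
Total lost output = 255 + 661 + 405 + 428 + 295 = 2044 billion.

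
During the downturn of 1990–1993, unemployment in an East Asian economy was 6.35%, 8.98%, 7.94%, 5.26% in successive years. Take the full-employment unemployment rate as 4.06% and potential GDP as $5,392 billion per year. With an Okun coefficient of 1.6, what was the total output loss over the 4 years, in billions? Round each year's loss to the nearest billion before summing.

$1,061 billion

Year 1990: gap = -1.6 × (6.35 - 4.06) = -3.664%, loss ≈ 5392 × 3.664/100 ≈ 198.
Year 1991: gap = -1.6 × (8.98 - 4.06) = -7.872%, loss ≈ 5392 × 7.872/100 ≈ 424.
Year 1992: gap = -1.6 × (7.94 - 4.06) = -6.208%, loss ≈ 5392 × 6.208/100 ≈ 335.
Year 1993: gap = -1.6 × (5.26 - 4.06) = -1.92%, loss ≈ 5392 × 1.92/100 ≈ 104.
Total lost output = 198 + 424 + 335 + 104 = 1061 billion.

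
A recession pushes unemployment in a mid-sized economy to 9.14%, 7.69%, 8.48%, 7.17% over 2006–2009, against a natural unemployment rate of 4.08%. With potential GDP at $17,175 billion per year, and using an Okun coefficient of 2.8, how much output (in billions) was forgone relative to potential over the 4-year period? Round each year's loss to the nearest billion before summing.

Year 2006: gap = -2.8 × (9.14 - 4.08) = -14.168%, loss ≈ 17175 × 14.168/100 ≈ 2433.
Year 2007: gap = -2.8 × (7.69 - 4.08) = -10.108%, loss ≈ 17175 × 10.108/100 ≈ 1736.
Year 2008: gap = -2.8 × (8.48 - 4.08) = -12.32%, loss ≈ 17175 × 12.32/100 ≈ 2116.
Year 2009: gap = -2.8 × (7.17 - 4.08) = -8.652%, loss ≈ 17175 × 8.652/100 ≈ 1486.
Total lost output = 2433 + 1736 + 2116 + 1486 = 7771 billion.

$7,771 billion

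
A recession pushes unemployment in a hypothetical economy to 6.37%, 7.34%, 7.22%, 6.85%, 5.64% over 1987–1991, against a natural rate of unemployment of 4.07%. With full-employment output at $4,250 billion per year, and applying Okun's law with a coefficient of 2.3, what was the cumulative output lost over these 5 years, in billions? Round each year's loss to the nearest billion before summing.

Year 1987: gap = -2.3 × (6.37 - 4.07) = -5.29%, loss ≈ 4250 × 5.29/100 ≈ 225.
Year 1988: gap = -2.3 × (7.34 - 4.07) = -7.521%, loss ≈ 4250 × 7.521/100 ≈ 320.
Year 1989: gap = -2.3 × (7.22 - 4.07) = -7.245%, loss ≈ 4250 × 7.245/100 ≈ 308.
Year 1990: gap = -2.3 × (6.85 - 4.07) = -6.394%, loss ≈ 4250 × 6.394/100 ≈ 272.
Year 1991: gap = -2.3 × (5.64 - 4.07) = -3.611%, loss ≈ 4250 × 3.611/100 ≈ 153.
Total lost output = 225 + 320 + 308 + 272 + 153 = 1278 billion.

$1,278 billion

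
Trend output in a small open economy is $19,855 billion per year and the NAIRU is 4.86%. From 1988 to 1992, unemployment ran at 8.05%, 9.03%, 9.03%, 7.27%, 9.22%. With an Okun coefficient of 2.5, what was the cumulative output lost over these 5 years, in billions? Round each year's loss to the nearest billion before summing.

$9,083 billion

Year 1988: gap = -2.5 × (8.05 - 4.86) = -7.975%, loss ≈ 19855 × 7.975/100 ≈ 1583.
Year 1989: gap = -2.5 × (9.03 - 4.86) = -10.425%, loss ≈ 19855 × 10.425/100 ≈ 2070.
Year 1990: gap = -2.5 × (9.03 - 4.86) = -10.425%, loss ≈ 19855 × 10.425/100 ≈ 2070.
Year 1991: gap = -2.5 × (7.27 - 4.86) = -6.025%, loss ≈ 19855 × 6.025/100 ≈ 1196.
Year 1992: gap = -2.5 × (9.22 - 4.86) = -10.9%, loss ≈ 19855 × 10.9/100 ≈ 2164.
Total lost output = 1583 + 2070 + 2070 + 1196 + 2164 = 9083 billion.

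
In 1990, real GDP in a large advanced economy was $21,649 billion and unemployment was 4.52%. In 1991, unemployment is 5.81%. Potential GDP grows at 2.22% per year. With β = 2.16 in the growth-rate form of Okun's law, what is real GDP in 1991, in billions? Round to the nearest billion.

$21,526 billion

Δu = 5.81 - 4.52 = 1.29 points.
Okun's law (growth form): g_Y = g_Y* - β × Δu = 2.22 - 2.16 × (1.29) = 2.22 - 2.7864 = -0.5664%.
Real GDP in the next year = 21649 × (1 - 0.5664/100) = 21649 × 0.994336 ≈ 21526 billion.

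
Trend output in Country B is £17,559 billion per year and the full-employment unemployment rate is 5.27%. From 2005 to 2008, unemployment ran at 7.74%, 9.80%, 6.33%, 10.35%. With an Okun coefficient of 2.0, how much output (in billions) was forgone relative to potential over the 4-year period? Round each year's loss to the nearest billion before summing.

Year 2005: gap = -2.0 × (7.74 - 5.27) = -4.94%, loss ≈ 17559 × 4.94/100 ≈ 867.
Year 2006: gap = -2.0 × (9.8 - 5.27) = -9.06%, loss ≈ 17559 × 9.06/100 ≈ 1591.
Year 2007: gap = -2.0 × (6.33 - 5.27) = -2.12%, loss ≈ 17559 × 2.12/100 ≈ 372.
Year 2008: gap = -2.0 × (10.35 - 5.27) = -10.16%, loss ≈ 17559 × 10.16/100 ≈ 1784.
Total lost output = 867 + 1591 + 372 + 1784 = 4614 billion.

£4,614 billion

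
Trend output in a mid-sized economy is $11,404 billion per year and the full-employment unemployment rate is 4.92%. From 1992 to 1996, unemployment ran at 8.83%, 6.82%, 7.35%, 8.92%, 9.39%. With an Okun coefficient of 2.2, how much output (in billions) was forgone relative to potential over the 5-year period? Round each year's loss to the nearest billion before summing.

$4,193 billion

Year 1992: gap = -2.2 × (8.83 - 4.92) = -8.602%, loss ≈ 11404 × 8.602/100 ≈ 981.
Year 1993: gap = -2.2 × (6.82 - 4.92) = -4.18%, loss ≈ 11404 × 4.18/100 ≈ 477.
Year 1994: gap = -2.2 × (7.35 - 4.92) = -5.346%, loss ≈ 11404 × 5.346/100 ≈ 610.
Year 1995: gap = -2.2 × (8.92 - 4.92) = -8.8%, loss ≈ 11404 × 8.8/100 ≈ 1004.
Year 1996: gap = -2.2 × (9.39 - 4.92) = -9.834%, loss ≈ 11404 × 9.834/100 ≈ 1121.
Total lost output = 981 + 477 + 610 + 1004 + 1121 = 4193 billion.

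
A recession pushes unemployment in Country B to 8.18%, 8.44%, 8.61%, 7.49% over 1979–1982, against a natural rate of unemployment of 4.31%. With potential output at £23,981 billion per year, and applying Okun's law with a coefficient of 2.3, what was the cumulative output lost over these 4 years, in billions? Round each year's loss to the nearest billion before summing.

Year 1979: gap = -2.3 × (8.18 - 4.31) = -8.901%, loss ≈ 23981 × 8.901/100 ≈ 2135.
Year 1980: gap = -2.3 × (8.44 - 4.31) = -9.499%, loss ≈ 23981 × 9.499/100 ≈ 2278.
Year 1981: gap = -2.3 × (8.61 - 4.31) = -9.89%, loss ≈ 23981 × 9.89/100 ≈ 2372.
Year 1982: gap = -2.3 × (7.49 - 4.31) = -7.314%, loss ≈ 23981 × 7.314/100 ≈ 1754.
Total lost output = 2135 + 2278 + 2372 + 1754 = 8539 billion.

£8,539 billion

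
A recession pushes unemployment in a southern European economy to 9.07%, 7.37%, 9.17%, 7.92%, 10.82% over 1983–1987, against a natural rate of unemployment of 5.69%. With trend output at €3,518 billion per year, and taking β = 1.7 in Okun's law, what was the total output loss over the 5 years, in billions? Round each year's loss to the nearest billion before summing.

Year 1983: gap = -1.7 × (9.07 - 5.69) = -5.746%, loss ≈ 3518 × 5.746/100 ≈ 202.
Year 1984: gap = -1.7 × (7.37 - 5.69) = -2.856%, loss ≈ 3518 × 2.856/100 ≈ 100.
Year 1985: gap = -1.7 × (9.17 - 5.69) = -5.916%, loss ≈ 3518 × 5.916/100 ≈ 208.
Year 1986: gap = -1.7 × (7.92 - 5.69) = -3.791%, loss ≈ 3518 × 3.791/100 ≈ 133.
Year 1987: gap = -1.7 × (10.82 - 5.69) = -8.721%, loss ≈ 3518 × 8.721/100 ≈ 307.
Total lost output = 202 + 100 + 208 + 133 + 307 = 950 billion.

€950 billion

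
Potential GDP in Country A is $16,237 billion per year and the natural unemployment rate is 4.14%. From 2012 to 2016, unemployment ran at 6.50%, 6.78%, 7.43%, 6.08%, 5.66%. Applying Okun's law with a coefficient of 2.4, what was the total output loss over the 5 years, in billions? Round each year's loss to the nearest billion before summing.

$4,579 billion

Year 2012: gap = -2.4 × (6.5 - 4.14) = -5.664%, loss ≈ 16237 × 5.664/100 ≈ 920.
Year 2013: gap = -2.4 × (6.78 - 4.14) = -6.336%, loss ≈ 16237 × 6.336/100 ≈ 1029.
Year 2014: gap = -2.4 × (7.43 - 4.14) = -7.896%, loss ≈ 16237 × 7.896/100 ≈ 1282.
Year 2015: gap = -2.4 × (6.08 - 4.14) = -4.656%, loss ≈ 16237 × 4.656/100 ≈ 756.
Year 2016: gap = -2.4 × (5.66 - 4.14) = -3.648%, loss ≈ 16237 × 3.648/100 ≈ 592.
Total lost output = 920 + 1029 + 1282 + 756 + 592 = 4579 billion.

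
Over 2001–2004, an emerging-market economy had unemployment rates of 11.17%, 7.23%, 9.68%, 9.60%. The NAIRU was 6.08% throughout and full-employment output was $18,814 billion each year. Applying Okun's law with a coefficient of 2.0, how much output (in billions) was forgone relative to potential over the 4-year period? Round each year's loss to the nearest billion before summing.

Year 2001: gap = -2.0 × (11.17 - 6.08) = -10.18%, loss ≈ 18814 × 10.18/100 ≈ 1915.
Year 2002: gap = -2.0 × (7.23 - 6.08) = -2.3%, loss ≈ 18814 × 2.3/100 ≈ 433.
Year 2003: gap = -2.0 × (9.68 - 6.08) = -7.2%, loss ≈ 18814 × 7.2/100 ≈ 1355.
Year 2004: gap = -2.0 × (9.6 - 6.08) = -7.04%, loss ≈ 18814 × 7.04/100 ≈ 1325.
Total lost output = 1915 + 433 + 1355 + 1325 = 5028 billion.

$5,028 billion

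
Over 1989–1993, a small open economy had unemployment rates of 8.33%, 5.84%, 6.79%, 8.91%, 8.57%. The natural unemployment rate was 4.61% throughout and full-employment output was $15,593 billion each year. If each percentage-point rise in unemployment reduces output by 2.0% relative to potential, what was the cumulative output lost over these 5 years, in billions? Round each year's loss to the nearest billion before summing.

$4,800 billion

Year 1989: gap = -2.0 × (8.33 - 4.61) = -7.44%, loss ≈ 15593 × 7.44/100 ≈ 1160.
Year 1990: gap = -2.0 × (5.84 - 4.61) = -2.46%, loss ≈ 15593 × 2.46/100 ≈ 384.
Year 1991: gap = -2.0 × (6.79 - 4.61) = -4.36%, loss ≈ 15593 × 4.36/100 ≈ 680.
Year 1992: gap = -2.0 × (8.91 - 4.61) = -8.6%, loss ≈ 15593 × 8.6/100 ≈ 1341.
Year 1993: gap = -2.0 × (8.57 - 4.61) = -7.92%, loss ≈ 15593 × 7.92/100 ≈ 1235.
Total lost output = 1160 + 384 + 680 + 1341 + 1235 = 4800 billion.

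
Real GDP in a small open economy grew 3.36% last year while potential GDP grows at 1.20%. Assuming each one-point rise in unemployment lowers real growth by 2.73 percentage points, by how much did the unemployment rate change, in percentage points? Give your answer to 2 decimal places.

-0.79 percentage points

Growth-rate Okun's law: g_Y = g_Y* - β × Δu, so Δu = (g_Y* - g_Y)/β.
Δu = (1.2 - 3.36)/2.73 = -2.16/2.73 = -0.79 percentage points.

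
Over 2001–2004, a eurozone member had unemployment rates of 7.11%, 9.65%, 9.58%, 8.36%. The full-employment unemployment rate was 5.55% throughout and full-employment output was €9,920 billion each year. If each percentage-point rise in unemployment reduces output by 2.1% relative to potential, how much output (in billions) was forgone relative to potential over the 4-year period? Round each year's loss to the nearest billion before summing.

€2,604 billion

Year 2001: gap = -2.1 × (7.11 - 5.55) = -3.276%, loss ≈ 9920 × 3.276/100 ≈ 325.
Year 2002: gap = -2.1 × (9.65 - 5.55) = -8.61%, loss ≈ 9920 × 8.61/100 ≈ 854.
Year 2003: gap = -2.1 × (9.58 - 5.55) = -8.463%, loss ≈ 9920 × 8.463/100 ≈ 840.
Year 2004: gap = -2.1 × (8.36 - 5.55) = -5.901%, loss ≈ 9920 × 5.901/100 ≈ 585.
Total lost output = 325 + 854 + 840 + 585 = 2604 billion.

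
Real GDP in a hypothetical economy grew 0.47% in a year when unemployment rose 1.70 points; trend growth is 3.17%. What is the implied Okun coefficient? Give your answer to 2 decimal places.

β ≈ 1.59

Growth form: g_Y = g_Y* - β × Δu, so β = (g_Y* - g_Y)/Δu.
β = (3.17 - 0.47)/1.70 = 2.7/1.70 = 1.59.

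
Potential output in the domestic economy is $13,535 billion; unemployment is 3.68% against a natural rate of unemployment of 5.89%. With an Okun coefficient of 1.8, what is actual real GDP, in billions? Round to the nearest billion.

Unemployment gap = 3.68 - 5.89 = -2.21 points, so the output gap is -1.8 × (-2.21) = 3.978%.
Actual GDP = 13535 × (1 + 3.978/100) = 13535 × 1.03978 ≈ 14073 billion.

$14,073 billion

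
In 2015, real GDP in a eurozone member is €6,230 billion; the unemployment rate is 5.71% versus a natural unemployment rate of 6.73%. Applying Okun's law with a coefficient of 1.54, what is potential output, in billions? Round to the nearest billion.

€6,134 billion

Unemployment gap = 5.71 - 6.73 = -1.02 points, so output gap = -1.54 × (-1.02) = 1.5708%.
Since Y = Y* × (1 + gap/100), Y* = 6230/1.015708 ≈ 6134 billion.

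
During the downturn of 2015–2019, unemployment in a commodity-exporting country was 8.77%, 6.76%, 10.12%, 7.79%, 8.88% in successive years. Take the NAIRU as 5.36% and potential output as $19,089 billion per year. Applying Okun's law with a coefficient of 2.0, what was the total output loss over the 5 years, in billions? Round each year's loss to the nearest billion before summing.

Year 2015: gap = -2.0 × (8.77 - 5.36) = -6.82%, loss ≈ 19089 × 6.82/100 ≈ 1302.
Year 2016: gap = -2.0 × (6.76 - 5.36) = -2.8%, loss ≈ 19089 × 2.8/100 ≈ 534.
Year 2017: gap = -2.0 × (10.12 - 5.36) = -9.52%, loss ≈ 19089 × 9.52/100 ≈ 1817.
Year 2018: gap = -2.0 × (7.79 - 5.36) = -4.86%, loss ≈ 19089 × 4.86/100 ≈ 928.
Year 2019: gap = -2.0 × (8.88 - 5.36) = -7.04%, loss ≈ 19089 × 7.04/100 ≈ 1344.
Total lost output = 1302 + 534 + 1817 + 928 + 1344 = 5925 billion.

$5,925 billion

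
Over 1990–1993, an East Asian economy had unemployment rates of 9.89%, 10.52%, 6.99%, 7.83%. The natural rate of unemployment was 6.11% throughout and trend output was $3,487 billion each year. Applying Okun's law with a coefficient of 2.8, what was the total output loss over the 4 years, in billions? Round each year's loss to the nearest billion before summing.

Year 1990: gap = -2.8 × (9.89 - 6.11) = -10.584%, loss ≈ 3487 × 10.584/100 ≈ 369.
Year 1991: gap = -2.8 × (10.52 - 6.11) = -12.348%, loss ≈ 3487 × 12.348/100 ≈ 431.
Year 1992: gap = -2.8 × (6.99 - 6.11) = -2.464%, loss ≈ 3487 × 2.464/100 ≈ 86.
Year 1993: gap = -2.8 × (7.83 - 6.11) = -4.816%, loss ≈ 3487 × 4.816/100 ≈ 168.
Total lost output = 369 + 431 + 86 + 168 = 1054 billion.

$1,054 billion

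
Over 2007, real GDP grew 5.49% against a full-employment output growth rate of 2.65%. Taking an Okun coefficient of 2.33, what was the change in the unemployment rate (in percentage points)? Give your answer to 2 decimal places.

Growth-rate Okun's law: g_Y = g_Y* - β × Δu, so Δu = (g_Y* - g_Y)/β.
Δu = (2.65 - 5.49)/2.33 = -2.84/2.33 = -1.22 percentage points.

-1.22 percentage points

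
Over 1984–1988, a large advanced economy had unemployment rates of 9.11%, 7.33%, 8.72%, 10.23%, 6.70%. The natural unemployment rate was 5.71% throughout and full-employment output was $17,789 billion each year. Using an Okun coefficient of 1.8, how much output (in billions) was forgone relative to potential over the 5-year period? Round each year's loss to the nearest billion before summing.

Year 1984: gap = -1.8 × (9.11 - 5.71) = -6.12%, loss ≈ 17789 × 6.12/100 ≈ 1089.
Year 1985: gap = -1.8 × (7.33 - 5.71) = -2.916%, loss ≈ 17789 × 2.916/100 ≈ 519.
Year 1986: gap = -1.8 × (8.72 - 5.71) = -5.418%, loss ≈ 17789 × 5.418/100 ≈ 964.
Year 1987: gap = -1.8 × (10.23 - 5.71) = -8.136%, loss ≈ 17789 × 8.136/100 ≈ 1447.
Year 1988: gap = -1.8 × (6.7 - 5.71) = -1.782%, loss ≈ 17789 × 1.782/100 ≈ 317.
Total lost output = 1089 + 519 + 964 + 1447 + 317 = 4336 billion.

$4,336 billion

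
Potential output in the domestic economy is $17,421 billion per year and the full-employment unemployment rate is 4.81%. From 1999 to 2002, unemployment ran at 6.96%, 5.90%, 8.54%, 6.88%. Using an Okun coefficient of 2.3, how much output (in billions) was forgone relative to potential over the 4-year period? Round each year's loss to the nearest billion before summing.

Year 1999: gap = -2.3 × (6.96 - 4.81) = -4.945%, loss ≈ 17421 × 4.945/100 ≈ 861.
Year 2000: gap = -2.3 × (5.9 - 4.81) = -2.507%, loss ≈ 17421 × 2.507/100 ≈ 437.
Year 2001: gap = -2.3 × (8.54 - 4.81) = -8.579%, loss ≈ 17421 × 8.579/100 ≈ 1495.
Year 2002: gap = -2.3 × (6.88 - 4.81) = -4.761%, loss ≈ 17421 × 4.761/100 ≈ 829.
Total lost output = 861 + 437 + 1495 + 829 = 3622 billion.

$3,622 billion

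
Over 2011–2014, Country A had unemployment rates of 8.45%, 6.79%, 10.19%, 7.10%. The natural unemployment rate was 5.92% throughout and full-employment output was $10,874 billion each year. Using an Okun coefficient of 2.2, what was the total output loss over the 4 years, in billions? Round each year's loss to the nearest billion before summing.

Year 2011: gap = -2.2 × (8.45 - 5.92) = -5.566%, loss ≈ 10874 × 5.566/100 ≈ 605.
Year 2012: gap = -2.2 × (6.79 - 5.92) = -1.914%, loss ≈ 10874 × 1.914/100 ≈ 208.
Year 2013: gap = -2.2 × (10.19 - 5.92) = -9.394%, loss ≈ 10874 × 9.394/100 ≈ 1022.
Year 2014: gap = -2.2 × (7.1 - 5.92) = -2.596%, loss ≈ 10874 × 2.596/100 ≈ 282.
Total lost output = 605 + 208 + 1022 + 282 = 2117 billion.

$2,117 billion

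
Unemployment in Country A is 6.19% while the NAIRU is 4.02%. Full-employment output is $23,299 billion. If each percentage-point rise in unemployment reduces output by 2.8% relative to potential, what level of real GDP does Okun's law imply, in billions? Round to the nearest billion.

Unemployment gap = 6.19 - 4.02 = 2.17 points, so the output gap is -2.8 × 2.17 = -6.076%.
Actual GDP = 23299 × (1 - 6.076/100) = 23299 × 0.93924 ≈ 21883 billion.

$21,883 billion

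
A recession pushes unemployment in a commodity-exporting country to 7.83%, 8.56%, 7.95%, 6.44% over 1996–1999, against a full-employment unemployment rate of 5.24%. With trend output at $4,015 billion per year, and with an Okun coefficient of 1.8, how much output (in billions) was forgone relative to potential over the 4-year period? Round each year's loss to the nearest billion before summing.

$710 billion

Year 1996: gap = -1.8 × (7.83 - 5.24) = -4.662%, loss ≈ 4015 × 4.662/100 ≈ 187.
Year 1997: gap = -1.8 × (8.56 - 5.24) = -5.976%, loss ≈ 4015 × 5.976/100 ≈ 240.
Year 1998: gap = -1.8 × (7.95 - 5.24) = -4.878%, loss ≈ 4015 × 4.878/100 ≈ 196.
Year 1999: gap = -1.8 × (6.44 - 5.24) = -2.16%, loss ≈ 4015 × 2.16/100 ≈ 87.
Total lost output = 187 + 240 + 196 + 87 = 710 billion.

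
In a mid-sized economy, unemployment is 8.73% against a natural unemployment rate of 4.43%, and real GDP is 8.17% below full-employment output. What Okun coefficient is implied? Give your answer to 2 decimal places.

Okun's law: output gap = -β × (u - u*).
-8.17 = -β × (8.73 - 4.43) = -β × 4.3, so β = 8.17/4.3 = 1.90.

β ≈ 1.90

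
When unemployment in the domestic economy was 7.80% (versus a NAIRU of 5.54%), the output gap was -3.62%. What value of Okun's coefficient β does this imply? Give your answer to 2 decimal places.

β ≈ 1.60

Okun's law: output gap = -β × (u - u*).
-3.62 = -β × (7.8 - 5.54) = -β × 2.26, so β = 3.62/2.26 = 1.60.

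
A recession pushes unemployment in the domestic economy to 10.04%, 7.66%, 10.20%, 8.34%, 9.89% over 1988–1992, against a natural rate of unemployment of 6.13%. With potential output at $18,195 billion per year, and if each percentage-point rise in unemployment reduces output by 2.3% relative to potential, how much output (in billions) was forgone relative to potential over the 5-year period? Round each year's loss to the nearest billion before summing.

Year 1988: gap = -2.3 × (10.04 - 6.13) = -8.993%, loss ≈ 18195 × 8.993/100 ≈ 1636.
Year 1989: gap = -2.3 × (7.66 - 6.13) = -3.519%, loss ≈ 18195 × 3.519/100 ≈ 640.
Year 1990: gap = -2.3 × (10.2 - 6.13) = -9.361%, loss ≈ 18195 × 9.361/100 ≈ 1703.
Year 1991: gap = -2.3 × (8.34 - 6.13) = -5.083%, loss ≈ 18195 × 5.083/100 ≈ 925.
Year 1992: gap = -2.3 × (9.89 - 6.13) = -8.648%, loss ≈ 18195 × 8.648/100 ≈ 1574.
Total lost output = 1636 + 640 + 1703 + 925 + 1574 = 6478 billion.

$6,478 billion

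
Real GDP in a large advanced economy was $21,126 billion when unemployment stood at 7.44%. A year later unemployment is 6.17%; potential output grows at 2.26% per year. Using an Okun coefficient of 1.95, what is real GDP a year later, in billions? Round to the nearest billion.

$22,127 billion

Δu = 6.17 - 7.44 = -1.27 points.
Okun's law (growth form): g_Y = g_Y* - β × Δu = 2.26 - 1.95 × (-1.27) = 2.26 + 2.4765 = 4.7365%.
Real GDP in the next year = 21126 × (1 + 4.7365/100) = 21126 × 1.047365 ≈ 22127 billion.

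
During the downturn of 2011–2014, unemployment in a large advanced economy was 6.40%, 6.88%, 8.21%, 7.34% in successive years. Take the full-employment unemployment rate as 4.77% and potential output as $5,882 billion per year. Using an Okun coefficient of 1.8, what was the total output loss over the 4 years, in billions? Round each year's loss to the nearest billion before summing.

Year 2011: gap = -1.8 × (6.4 - 4.77) = -2.934%, loss ≈ 5882 × 2.934/100 ≈ 173.
Year 2012: gap = -1.8 × (6.88 - 4.77) = -3.798%, loss ≈ 5882 × 3.798/100 ≈ 223.
Year 2013: gap = -1.8 × (8.21 - 4.77) = -6.192%, loss ≈ 5882 × 6.192/100 ≈ 364.
Year 2014: gap = -1.8 × (7.34 - 4.77) = -4.626%, loss ≈ 5882 × 4.626/100 ≈ 272.
Total lost output = 173 + 223 + 364 + 272 = 1032 billion.

$1,032 billion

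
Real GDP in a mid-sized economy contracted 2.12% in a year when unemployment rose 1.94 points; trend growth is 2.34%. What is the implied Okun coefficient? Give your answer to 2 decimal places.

β ≈ 2.30

Growth form: g_Y = g_Y* - β × Δu, so β = (g_Y* - g_Y)/Δu.
β = (2.34 + 2.12)/1.94 = 4.46/1.94 = 2.30.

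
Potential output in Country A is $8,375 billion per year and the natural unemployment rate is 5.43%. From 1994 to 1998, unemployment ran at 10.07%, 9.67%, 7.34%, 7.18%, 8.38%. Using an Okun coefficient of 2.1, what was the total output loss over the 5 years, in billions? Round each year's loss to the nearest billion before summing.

Year 1994: gap = -2.1 × (10.07 - 5.43) = -9.744%, loss ≈ 8375 × 9.744/100 ≈ 816.
Year 1995: gap = -2.1 × (9.67 - 5.43) = -8.904%, loss ≈ 8375 × 8.904/100 ≈ 746.
Year 1996: gap = -2.1 × (7.34 - 5.43) = -4.011%, loss ≈ 8375 × 4.011/100 ≈ 336.
Year 1997: gap = -2.1 × (7.18 - 5.43) = -3.675%, loss ≈ 8375 × 3.675/100 ≈ 308.
Year 1998: gap = -2.1 × (8.38 - 5.43) = -6.195%, loss ≈ 8375 × 6.195/100 ≈ 519.
Total lost output = 816 + 746 + 336 + 308 + 519 = 2725 billion.

$2,725 billion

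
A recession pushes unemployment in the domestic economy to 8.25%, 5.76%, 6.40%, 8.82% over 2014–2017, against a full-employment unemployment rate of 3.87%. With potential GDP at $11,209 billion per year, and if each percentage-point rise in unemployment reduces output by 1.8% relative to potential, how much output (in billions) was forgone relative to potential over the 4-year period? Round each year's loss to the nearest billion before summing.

Year 2014: gap = -1.8 × (8.25 - 3.87) = -7.884%, loss ≈ 11209 × 7.884/100 ≈ 884.
Year 2015: gap = -1.8 × (5.76 - 3.87) = -3.402%, loss ≈ 11209 × 3.402/100 ≈ 381.
Year 2016: gap = -1.8 × (6.4 - 3.87) = -4.554%, loss ≈ 11209 × 4.554/100 ≈ 510.
Year 2017: gap = -1.8 × (8.82 - 3.87) = -8.91%, loss ≈ 11209 × 8.91/100 ≈ 999.
Total lost output = 884 + 381 + 510 + 999 = 2774 billion.

$2,774 billion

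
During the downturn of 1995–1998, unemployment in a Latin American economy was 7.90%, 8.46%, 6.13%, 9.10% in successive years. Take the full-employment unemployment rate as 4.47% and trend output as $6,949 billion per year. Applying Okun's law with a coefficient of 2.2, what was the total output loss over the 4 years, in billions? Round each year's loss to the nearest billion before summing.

$2,096 billion

Year 1995: gap = -2.2 × (7.9 - 4.47) = -7.546%, loss ≈ 6949 × 7.546/100 ≈ 524.
Year 1996: gap = -2.2 × (8.46 - 4.47) = -8.778%, loss ≈ 6949 × 8.778/100 ≈ 610.
Year 1997: gap = -2.2 × (6.13 - 4.47) = -3.652%, loss ≈ 6949 × 3.652/100 ≈ 254.
Year 1998: gap = -2.2 × (9.1 - 4.47) = -10.186%, loss ≈ 6949 × 10.186/100 ≈ 708.
Total lost output = 524 + 610 + 254 + 708 = 2096 billion.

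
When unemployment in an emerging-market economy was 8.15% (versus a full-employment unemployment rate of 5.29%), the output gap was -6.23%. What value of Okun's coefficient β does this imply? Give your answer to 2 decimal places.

β ≈ 2.18

Okun's law: output gap = -β × (u - u*).
-6.23 = -β × (8.15 - 5.29) = -β × 2.86, so β = 6.23/2.86 = 2.18.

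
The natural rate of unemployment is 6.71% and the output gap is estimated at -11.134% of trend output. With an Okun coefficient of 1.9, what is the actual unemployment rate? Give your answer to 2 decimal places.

12.57%

From Okun's law, u - u* = -(output gap)/β = -(-11.134)/1.9 = 5.86 points.
So u = 6.71 + 5.86 = 12.57%.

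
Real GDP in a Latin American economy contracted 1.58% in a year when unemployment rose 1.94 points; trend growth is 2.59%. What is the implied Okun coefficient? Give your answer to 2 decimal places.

β ≈ 2.15

Growth form: g_Y = g_Y* - β × Δu, so β = (g_Y* - g_Y)/Δu.
β = (2.59 + 1.58)/1.94 = 4.17/1.94 = 2.15.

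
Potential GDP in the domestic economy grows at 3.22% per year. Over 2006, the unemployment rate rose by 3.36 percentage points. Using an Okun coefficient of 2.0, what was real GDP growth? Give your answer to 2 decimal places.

Growth-rate Okun's law: g_Y = g_Y* - β × Δu.
g_Y = 3.22 - 2.0 × (3.36) = 3.22 - 6.72 = -3.5%, i.e. -3.50% to 2 d.p.

-3.50%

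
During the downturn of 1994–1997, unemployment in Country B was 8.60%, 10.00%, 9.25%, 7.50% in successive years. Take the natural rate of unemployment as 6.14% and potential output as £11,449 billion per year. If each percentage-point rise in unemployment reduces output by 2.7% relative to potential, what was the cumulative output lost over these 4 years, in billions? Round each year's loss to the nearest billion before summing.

Year 1994: gap = -2.7 × (8.6 - 6.14) = -6.642%, loss ≈ 11449 × 6.642/100 ≈ 760.
Year 1995: gap = -2.7 × (10 - 6.14) = -10.422%, loss ≈ 11449 × 10.422/100 ≈ 1193.
Year 1996: gap = -2.7 × (9.25 - 6.14) = -8.397%, loss ≈ 11449 × 8.397/100 ≈ 961.
Year 1997: gap = -2.7 × (7.5 - 6.14) = -3.672%, loss ≈ 11449 × 3.672/100 ≈ 420.
Total lost output = 760 + 1193 + 961 + 420 = 3334 billion.

£3,334 billion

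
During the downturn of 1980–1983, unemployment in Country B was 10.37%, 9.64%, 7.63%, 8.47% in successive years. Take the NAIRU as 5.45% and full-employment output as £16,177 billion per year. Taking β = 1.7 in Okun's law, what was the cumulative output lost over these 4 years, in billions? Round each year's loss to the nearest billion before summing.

Year 1980: gap = -1.7 × (10.37 - 5.45) = -8.364%, loss ≈ 16177 × 8.364/100 ≈ 1353.
Year 1981: gap = -1.7 × (9.64 - 5.45) = -7.123%, loss ≈ 16177 × 7.123/100 ≈ 1152.
Year 1982: gap = -1.7 × (7.63 - 5.45) = -3.706%, loss ≈ 16177 × 3.706/100 ≈ 600.
Year 1983: gap = -1.7 × (8.47 - 5.45) = -5.134%, loss ≈ 16177 × 5.134/100 ≈ 831.
Total lost output = 1353 + 1152 + 600 + 831 = 3936 billion.

£3,936 billion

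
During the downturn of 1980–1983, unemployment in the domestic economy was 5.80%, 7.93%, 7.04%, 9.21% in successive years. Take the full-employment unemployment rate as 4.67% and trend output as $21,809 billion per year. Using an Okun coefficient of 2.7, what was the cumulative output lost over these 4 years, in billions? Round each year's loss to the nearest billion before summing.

$6,654 billion

Year 1980: gap = -2.7 × (5.8 - 4.67) = -3.051%, loss ≈ 21809 × 3.051/100 ≈ 665.
Year 1981: gap = -2.7 × (7.93 - 4.67) = -8.802%, loss ≈ 21809 × 8.802/100 ≈ 1920.
Year 1982: gap = -2.7 × (7.04 - 4.67) = -6.399%, loss ≈ 21809 × 6.399/100 ≈ 1396.
Year 1983: gap = -2.7 × (9.21 - 4.67) = -12.258%, loss ≈ 21809 × 12.258/100 ≈ 2673.
Total lost output = 665 + 1920 + 1396 + 2673 = 6654 billion.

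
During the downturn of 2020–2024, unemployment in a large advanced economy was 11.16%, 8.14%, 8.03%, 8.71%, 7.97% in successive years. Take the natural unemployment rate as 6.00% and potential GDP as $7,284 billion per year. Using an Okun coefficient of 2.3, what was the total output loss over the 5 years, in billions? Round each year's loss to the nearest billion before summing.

$2,347 billion

Year 2020: gap = -2.3 × (11.16 - 6) = -11.868%, loss ≈ 7284 × 11.868/100 ≈ 864.
Year 2021: gap = -2.3 × (8.14 - 6) = -4.922%, loss ≈ 7284 × 4.922/100 ≈ 359.
Year 2022: gap = -2.3 × (8.03 - 6) = -4.669%, loss ≈ 7284 × 4.669/100 ≈ 340.
Year 2023: gap = -2.3 × (8.71 - 6) = -6.233%, loss ≈ 7284 × 6.233/100 ≈ 454.
Year 2024: gap = -2.3 × (7.97 - 6) = -4.531%, loss ≈ 7284 × 4.531/100 ≈ 330.
Total lost output = 864 + 359 + 340 + 454 + 330 = 2347 billion.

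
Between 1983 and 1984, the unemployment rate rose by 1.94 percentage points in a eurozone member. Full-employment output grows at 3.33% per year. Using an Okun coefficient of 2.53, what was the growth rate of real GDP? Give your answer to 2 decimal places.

-1.58%

Growth-rate Okun's law: g_Y = g_Y* - β × Δu.
g_Y = 3.33 - 2.53 × (1.94) = 3.33 - 4.9082 = -1.5782%, i.e. -1.58% to 2 d.p.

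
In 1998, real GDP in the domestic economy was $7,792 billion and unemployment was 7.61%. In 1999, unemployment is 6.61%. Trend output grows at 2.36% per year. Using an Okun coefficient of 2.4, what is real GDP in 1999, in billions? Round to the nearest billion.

Δu = 6.61 - 7.61 = -1 point.
Okun's law (growth form): g_Y = g_Y* - β × Δu = 2.36 - 2.4 × (-1.00) = 2.36 + 2.4 = 4.76%.
Real GDP in the next year = 7792 × (1 + 4.76/100) = 7792 × 1.0476 ≈ 8163 billion.

$8,163 billion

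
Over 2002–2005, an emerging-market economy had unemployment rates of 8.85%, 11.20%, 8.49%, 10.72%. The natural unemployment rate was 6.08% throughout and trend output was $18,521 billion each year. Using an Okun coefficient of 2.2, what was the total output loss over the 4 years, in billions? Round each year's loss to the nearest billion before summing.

$6,088 billion

Year 2002: gap = -2.2 × (8.85 - 6.08) = -6.094%, loss ≈ 18521 × 6.094/100 ≈ 1129.
Year 2003: gap = -2.2 × (11.2 - 6.08) = -11.264%, loss ≈ 18521 × 11.264/100 ≈ 2086.
Year 2004: gap = -2.2 × (8.49 - 6.08) = -5.302%, loss ≈ 18521 × 5.302/100 ≈ 982.
Year 2005: gap = -2.2 × (10.72 - 6.08) = -10.208%, loss ≈ 18521 × 10.208/100 ≈ 1891.
Total lost output = 1129 + 2086 + 982 + 1891 = 6088 billion.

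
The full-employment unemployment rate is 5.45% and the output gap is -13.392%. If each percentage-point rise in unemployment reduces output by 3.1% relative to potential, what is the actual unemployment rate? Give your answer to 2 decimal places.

From Okun's law, u - u* = -(output gap)/β = -(-13.392)/3.1 = 4.32 points.
So u = 5.45 + 4.32 = 9.77%.

9.77%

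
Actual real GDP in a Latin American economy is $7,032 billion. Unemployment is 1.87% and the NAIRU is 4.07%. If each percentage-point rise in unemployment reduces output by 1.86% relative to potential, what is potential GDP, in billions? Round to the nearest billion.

Unemployment gap = 1.87 - 4.07 = -2.2 points, so output gap = -1.86 × (-2.2) = 4.092%.
Since Y = Y* × (1 + gap/100), Y* = 7032/1.04092 ≈ 6756 billion.

$6,756 billion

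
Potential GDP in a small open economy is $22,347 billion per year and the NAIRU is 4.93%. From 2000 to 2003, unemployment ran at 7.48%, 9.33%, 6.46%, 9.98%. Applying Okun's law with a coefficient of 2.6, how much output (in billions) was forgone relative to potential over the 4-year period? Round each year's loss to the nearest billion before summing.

$7,861 billion

Year 2000: gap = -2.6 × (7.48 - 4.93) = -6.63%, loss ≈ 22347 × 6.63/100 ≈ 1482.
Year 2001: gap = -2.6 × (9.33 - 4.93) = -11.44%, loss ≈ 22347 × 11.44/100 ≈ 2556.
Year 2002: gap = -2.6 × (6.46 - 4.93) = -3.978%, loss ≈ 22347 × 3.978/100 ≈ 889.
Year 2003: gap = -2.6 × (9.98 - 4.93) = -13.13%, loss ≈ 22347 × 13.13/100 ≈ 2934.
Total lost output = 1482 + 2556 + 889 + 2934 = 7861 billion.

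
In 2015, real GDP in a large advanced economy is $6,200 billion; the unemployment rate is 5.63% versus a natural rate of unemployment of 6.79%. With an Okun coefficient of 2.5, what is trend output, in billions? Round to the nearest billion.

Unemployment gap = 5.63 - 6.79 = -1.16 points, so output gap = -2.5 × (-1.16) = 2.9%.
Since Y = Y* × (1 + gap/100), Y* = 6200/1.029 ≈ 6025 billion.

$6,025 billion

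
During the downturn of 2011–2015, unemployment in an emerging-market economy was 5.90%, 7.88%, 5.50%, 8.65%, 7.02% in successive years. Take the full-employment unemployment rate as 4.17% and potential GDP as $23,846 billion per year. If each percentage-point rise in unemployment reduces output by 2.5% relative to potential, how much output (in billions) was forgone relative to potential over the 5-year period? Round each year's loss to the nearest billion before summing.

$8,406 billion

Year 2011: gap = -2.5 × (5.9 - 4.17) = -4.325%, loss ≈ 23846 × 4.325/100 ≈ 1031.
Year 2012: gap = -2.5 × (7.88 - 4.17) = -9.275%, loss ≈ 23846 × 9.275/100 ≈ 2212.
Year 2013: gap = -2.5 × (5.5 - 4.17) = -3.325%, loss ≈ 23846 × 3.325/100 ≈ 793.
Year 2014: gap = -2.5 × (8.65 - 4.17) = -11.2%, loss ≈ 23846 × 11.2/100 ≈ 2671.
Year 2015: gap = -2.5 × (7.02 - 4.17) = -7.125%, loss ≈ 23846 × 7.125/100 ≈ 1699.
Total lost output = 1031 + 2212 + 793 + 2671 + 1699 = 8406 billion.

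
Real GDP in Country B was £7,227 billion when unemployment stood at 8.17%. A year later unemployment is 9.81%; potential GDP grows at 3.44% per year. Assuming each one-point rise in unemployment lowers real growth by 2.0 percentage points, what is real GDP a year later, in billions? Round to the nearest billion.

Δu = 9.81 - 8.17 = 1.64 points.
Okun's law (growth form): g_Y = g_Y* - β × Δu = 3.44 - 2.0 × (1.64) = 3.44 - 3.28 = 0.16%.
Real GDP in the next year = 7227 × (1 + 0.16/100) = 7227 × 1.0016 ≈ 7239 billion.

£7,239 billion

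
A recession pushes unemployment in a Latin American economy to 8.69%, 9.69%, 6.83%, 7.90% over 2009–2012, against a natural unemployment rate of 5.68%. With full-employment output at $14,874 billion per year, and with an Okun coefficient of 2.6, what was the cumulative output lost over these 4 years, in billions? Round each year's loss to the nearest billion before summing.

$4,019 billion

Year 2009: gap = -2.6 × (8.69 - 5.68) = -7.826%, loss ≈ 14874 × 7.826/100 ≈ 1164.
Year 2010: gap = -2.6 × (9.69 - 5.68) = -10.426%, loss ≈ 14874 × 10.426/100 ≈ 1551.
Year 2011: gap = -2.6 × (6.83 - 5.68) = -2.99%, loss ≈ 14874 × 2.99/100 ≈ 445.
Year 2012: gap = -2.6 × (7.9 - 5.68) = -5.772%, loss ≈ 14874 × 5.772/100 ≈ 859.
Total lost output = 1164 + 1551 + 445 + 859 = 4019 billion.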